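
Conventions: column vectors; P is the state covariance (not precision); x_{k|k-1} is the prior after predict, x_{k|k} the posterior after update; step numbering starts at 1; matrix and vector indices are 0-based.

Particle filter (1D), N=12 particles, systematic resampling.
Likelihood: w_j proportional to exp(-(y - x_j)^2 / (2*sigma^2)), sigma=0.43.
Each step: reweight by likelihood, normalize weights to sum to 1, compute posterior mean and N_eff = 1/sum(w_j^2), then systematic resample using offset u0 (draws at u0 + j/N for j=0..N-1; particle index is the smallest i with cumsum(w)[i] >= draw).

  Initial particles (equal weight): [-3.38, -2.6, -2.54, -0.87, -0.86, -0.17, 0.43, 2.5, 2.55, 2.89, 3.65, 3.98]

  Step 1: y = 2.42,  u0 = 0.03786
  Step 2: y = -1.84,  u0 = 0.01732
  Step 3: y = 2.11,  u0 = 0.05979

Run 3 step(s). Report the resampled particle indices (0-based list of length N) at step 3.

step 1: w=[0.0000, 0.0000, 0.0000, 0.0000, 0.0000, 0.0000, 0.0000, 0.3921, 0.3811, 0.2195, 0.0067, 0.0006]  mean=2.6131  Neff=2.8798  idx=[7, 7, 7, 7, 7, 8, 8, 8, 8, 9, 9, 9]
step 2: w=[0.1605, 0.1605, 0.1605, 0.1605, 0.1605, 0.0493, 0.0493, 0.0493, 0.0493, 0.0000, 0.0000, 0.0000]  mean=2.5099  Neff=7.2152  idx=[0, 0, 1, 1, 2, 2, 3, 3, 4, 4, 5, 7]
step 3: w=[0.0848, 0.0848, 0.0848, 0.0848, 0.0848, 0.0848, 0.0848, 0.0848, 0.0848, 0.0848, 0.0758, 0.0758]  mean=2.5076  Neff=11.9806  idx=[0, 1, 2, 3, 4, 5, 6, 7, 8, 9, 10, 11]

resampled_idx = [0, 1, 2, 3, 4, 5, 6, 7, 8, 9, 10, 11]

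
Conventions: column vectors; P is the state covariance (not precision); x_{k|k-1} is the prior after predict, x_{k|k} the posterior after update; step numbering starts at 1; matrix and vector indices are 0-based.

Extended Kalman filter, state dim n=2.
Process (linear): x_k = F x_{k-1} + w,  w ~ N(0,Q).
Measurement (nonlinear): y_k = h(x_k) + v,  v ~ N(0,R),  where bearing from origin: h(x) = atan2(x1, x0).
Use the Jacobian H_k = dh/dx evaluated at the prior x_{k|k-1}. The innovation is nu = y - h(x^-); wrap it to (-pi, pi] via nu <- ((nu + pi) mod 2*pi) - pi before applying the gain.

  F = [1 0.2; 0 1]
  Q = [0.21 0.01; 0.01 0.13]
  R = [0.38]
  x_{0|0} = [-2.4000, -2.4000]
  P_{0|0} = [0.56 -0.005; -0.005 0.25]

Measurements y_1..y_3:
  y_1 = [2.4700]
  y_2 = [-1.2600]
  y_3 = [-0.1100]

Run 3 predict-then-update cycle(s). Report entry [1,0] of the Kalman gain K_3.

step 1: x^-=[-2.8800, -2.4000]  P^-=[0.7780 0.0550; 0.0550 0.3800]  H_jac=[0.1708 -0.2049]  S=[0.4148]  K=[0.2931; -0.1651]  nu=[-1.3663]  x^+=[-3.2805, -2.1744]  P^+=[0.7424 0.0751; 0.0751 0.3687]
step 2: x^-=[-3.7154, -2.1744]  P^-=[0.9971 0.1588; 0.1588 0.4987]  H_jac=[0.1173 -0.2005]  S=[0.4063]  K=[0.2096; -0.2002]  nu=[1.3521]  x^+=[-3.4320, -2.4451]  P^+=[0.9793 0.1759; 0.1759 0.4824]
step 3: x^-=[-3.9210, -2.4451]  P^-=[1.2789 0.2823; 0.2823 0.6124]  H_jac=[0.1145 -0.1836]  S=[0.4055]  K=[0.2333; -0.1976]  nu=[2.4740]  x^+=[-3.3439, -2.9339]  P^+=[1.2569 0.3010; 0.3010 0.5966]

K[1,0] = -0.1976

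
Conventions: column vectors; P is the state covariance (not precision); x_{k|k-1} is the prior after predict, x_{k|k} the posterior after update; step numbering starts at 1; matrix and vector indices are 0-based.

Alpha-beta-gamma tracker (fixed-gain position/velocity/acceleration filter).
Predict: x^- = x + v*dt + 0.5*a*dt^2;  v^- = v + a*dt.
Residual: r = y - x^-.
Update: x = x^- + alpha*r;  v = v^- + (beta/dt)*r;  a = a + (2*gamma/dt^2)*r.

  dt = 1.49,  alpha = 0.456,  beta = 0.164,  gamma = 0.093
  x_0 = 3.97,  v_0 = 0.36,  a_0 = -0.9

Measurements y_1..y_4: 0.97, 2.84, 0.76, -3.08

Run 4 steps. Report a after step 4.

step 1: x_pred=3.5074  r=-2.5374  x^+=2.3503  v^+=-1.2603  a^+=-1.1126
step 2: x_pred=-0.7625  r=3.6025  x^+=0.8802  v^+=-2.5215  a^+=-0.8108
step 3: x_pred=-3.7768  r=4.5368  x^+=-1.7080  v^+=-3.2302  a^+=-0.4307
step 4: x_pred=-6.9991  r=3.9191  x^+=-5.2120  v^+=-3.4405  a^+=-0.1023

a_post = -0.1023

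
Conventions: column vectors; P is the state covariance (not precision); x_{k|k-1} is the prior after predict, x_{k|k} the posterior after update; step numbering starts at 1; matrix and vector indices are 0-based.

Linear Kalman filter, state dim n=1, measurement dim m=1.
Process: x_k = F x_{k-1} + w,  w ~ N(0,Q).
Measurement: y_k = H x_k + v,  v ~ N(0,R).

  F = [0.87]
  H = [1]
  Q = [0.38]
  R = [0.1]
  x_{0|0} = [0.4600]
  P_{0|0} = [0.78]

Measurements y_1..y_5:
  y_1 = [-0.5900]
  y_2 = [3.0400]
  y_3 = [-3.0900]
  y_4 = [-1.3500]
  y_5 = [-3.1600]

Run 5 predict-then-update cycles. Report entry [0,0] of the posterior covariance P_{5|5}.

step 1: x^-=[0.4002]  P^-=[0.9704]  S=[1.0704]  K=[0.9066]  nu=[-0.9902]  x^+=[-0.4975]  P^+=[0.0907]
step 2: x^-=[-0.4328]  P^-=[0.4486]  S=[0.5486]  K=[0.8177]  nu=[3.4728]  x^+=[2.4070]  P^+=[0.0818]
step 3: x^-=[2.0941]  P^-=[0.4419]  S=[0.5419]  K=[0.8155]  nu=[-5.1841]  x^+=[-2.1333]  P^+=[0.0815]
step 4: x^-=[-1.8560]  P^-=[0.4417]  S=[0.5417]  K=[0.8154]  nu=[0.5060]  x^+=[-1.4434]  P^+=[0.0815]
step 5: x^-=[-1.2558]  P^-=[0.4417]  S=[0.5417]  K=[0.8154]  nu=[-1.9042]  x^+=[-2.8085]  P^+=[0.0815]

P_post[0,0] = 0.0815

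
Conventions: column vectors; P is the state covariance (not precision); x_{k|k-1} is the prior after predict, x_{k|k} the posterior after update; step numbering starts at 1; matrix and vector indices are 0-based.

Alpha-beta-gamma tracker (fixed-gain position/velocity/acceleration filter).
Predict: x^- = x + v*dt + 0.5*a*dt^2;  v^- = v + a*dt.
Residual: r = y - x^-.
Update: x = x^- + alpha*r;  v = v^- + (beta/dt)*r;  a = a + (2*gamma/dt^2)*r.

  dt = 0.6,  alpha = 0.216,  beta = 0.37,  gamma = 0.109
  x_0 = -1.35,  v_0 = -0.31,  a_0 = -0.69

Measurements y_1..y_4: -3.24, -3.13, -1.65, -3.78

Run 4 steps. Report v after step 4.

v_post = -0.2387

step 1: x_pred=-1.6602  r=-1.5798  x^+=-2.0014  v^+=-1.6982  a^+=-1.6467
step 2: x_pred=-3.3168  r=0.1868  x^+=-3.2764  v^+=-2.5710  a^+=-1.5336
step 3: x_pred=-5.0951  r=3.4451  x^+=-4.3509  v^+=-1.3667  a^+=0.5526
step 4: x_pred=-5.0715  r=1.2915  x^+=-4.7925  v^+=-0.2387  a^+=1.3347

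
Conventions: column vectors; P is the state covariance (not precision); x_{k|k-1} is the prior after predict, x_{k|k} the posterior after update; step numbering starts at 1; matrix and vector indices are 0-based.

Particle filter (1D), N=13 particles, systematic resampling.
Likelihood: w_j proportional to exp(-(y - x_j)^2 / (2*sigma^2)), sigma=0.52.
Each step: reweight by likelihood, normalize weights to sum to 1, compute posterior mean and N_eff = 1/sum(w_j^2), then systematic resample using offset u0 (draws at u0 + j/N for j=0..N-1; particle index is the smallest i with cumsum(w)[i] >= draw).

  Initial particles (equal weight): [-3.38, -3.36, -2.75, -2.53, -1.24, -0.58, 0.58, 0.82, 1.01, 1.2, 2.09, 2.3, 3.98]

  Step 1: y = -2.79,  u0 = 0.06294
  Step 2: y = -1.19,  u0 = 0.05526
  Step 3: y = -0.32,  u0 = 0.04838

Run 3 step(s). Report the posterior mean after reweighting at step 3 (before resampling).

step 1: w=[0.1772, 0.1849, 0.3363, 0.2976, 0.0040, 0.0000, 0.0000, 0.0000, 0.0000, 0.0000, 0.0000, 0.0000, 0.0000]  mean=-2.9029  Neff=3.7418  idx=[0, 0, 1, 1, 2, 2, 2, 2, 2, 3, 3, 3, 3]
step 2: w=[0.0007, 0.0007, 0.0008, 0.0008, 0.0553, 0.0553, 0.0553, 0.0553, 0.0553, 0.1801, 0.1801, 0.1801, 0.1801]  mean=-2.5934  Neff=6.8965  idx=[4, 6, 7, 9, 9, 9, 10, 10, 11, 11, 12, 12, 12]
step 3: w=[0.0145, 0.0145, 0.0145, 0.0957, 0.0957, 0.0957, 0.0957, 0.0957, 0.0957, 0.0957, 0.0957, 0.0957, 0.0957]  mean=-2.5396  Neff=10.8546  idx=[3, 3, 4, 5, 6, 7, 7, 8, 9, 10, 11, 11, 12]

post_mean = -2.5396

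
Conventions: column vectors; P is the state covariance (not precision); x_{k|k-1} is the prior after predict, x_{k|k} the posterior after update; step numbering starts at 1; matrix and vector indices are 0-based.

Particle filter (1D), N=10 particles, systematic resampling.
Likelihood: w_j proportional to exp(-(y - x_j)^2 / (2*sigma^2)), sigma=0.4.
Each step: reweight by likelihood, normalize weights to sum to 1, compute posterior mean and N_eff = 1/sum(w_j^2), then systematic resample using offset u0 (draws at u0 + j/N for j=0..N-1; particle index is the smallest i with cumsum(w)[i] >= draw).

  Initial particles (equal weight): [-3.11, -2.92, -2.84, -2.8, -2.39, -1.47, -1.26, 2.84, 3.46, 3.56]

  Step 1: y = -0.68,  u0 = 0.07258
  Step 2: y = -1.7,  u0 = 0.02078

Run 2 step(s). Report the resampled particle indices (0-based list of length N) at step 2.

resampled_idx = [0, 0, 1, 2, 3, 4, 5, 6, 7, 9]

step 1: w=[0.0000, 0.0000, 0.0000, 0.0000, 0.0002, 0.2892, 0.7106, 0.0000, 0.0000, 0.0000]  mean=-1.3210  Neff=1.6990  idx=[5, 5, 5, 6, 6, 6, 6, 6, 6, 6]
step 2: w=[0.1332, 0.1332, 0.1332, 0.0858, 0.0858, 0.0858, 0.0858, 0.0858, 0.0858, 0.0858]  mean=-1.3439  Neff=9.5499  idx=[0, 0, 1, 2, 3, 4, 5, 6, 7, 9]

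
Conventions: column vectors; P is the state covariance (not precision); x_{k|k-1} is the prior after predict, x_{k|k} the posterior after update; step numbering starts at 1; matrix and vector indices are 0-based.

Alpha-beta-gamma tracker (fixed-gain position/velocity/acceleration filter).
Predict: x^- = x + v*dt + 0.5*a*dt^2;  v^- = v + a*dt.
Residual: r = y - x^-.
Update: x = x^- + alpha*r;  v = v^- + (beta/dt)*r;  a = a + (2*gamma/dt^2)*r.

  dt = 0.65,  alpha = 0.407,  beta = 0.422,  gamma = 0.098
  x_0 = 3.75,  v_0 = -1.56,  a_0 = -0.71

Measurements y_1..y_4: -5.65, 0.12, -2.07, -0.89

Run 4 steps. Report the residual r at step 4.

resid = 6.4408

step 1: x_pred=2.5860  r=-8.2360  x^+=-0.7660  v^+=-7.3686  a^+=-4.5307
step 2: x_pred=-6.5127  r=6.6327  x^+=-3.8132  v^+=-6.0074  a^+=-1.4538
step 3: x_pred=-8.0251  r=5.9551  x^+=-5.6014  v^+=-3.0861  a^+=1.3088
step 4: x_pred=-7.3308  r=6.4408  x^+=-4.7094  v^+=1.9463  a^+=4.2968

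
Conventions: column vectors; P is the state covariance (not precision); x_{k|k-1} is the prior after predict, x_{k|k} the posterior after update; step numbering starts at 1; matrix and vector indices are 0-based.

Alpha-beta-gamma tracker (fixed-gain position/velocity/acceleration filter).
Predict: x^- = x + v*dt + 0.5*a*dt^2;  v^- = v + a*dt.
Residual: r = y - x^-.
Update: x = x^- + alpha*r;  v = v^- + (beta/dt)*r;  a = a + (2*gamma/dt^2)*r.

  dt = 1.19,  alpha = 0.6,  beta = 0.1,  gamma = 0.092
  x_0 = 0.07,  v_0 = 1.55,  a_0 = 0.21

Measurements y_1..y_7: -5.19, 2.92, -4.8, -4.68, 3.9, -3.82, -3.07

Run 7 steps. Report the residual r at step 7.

resid = 2.7811

step 1: x_pred=2.0632  r=-7.2532  x^+=-2.2887  v^+=1.1904  a^+=-0.7324
step 2: x_pred=-1.3908  r=4.3108  x^+=1.1957  v^+=0.6810  a^+=-0.1723
step 3: x_pred=1.8841  r=-6.6841  x^+=-2.1264  v^+=-0.0857  a^+=-1.0408
step 4: x_pred=-2.9653  r=-1.7147  x^+=-3.9941  v^+=-1.4684  a^+=-1.2636
step 5: x_pred=-6.6362  r=10.5362  x^+=-0.3145  v^+=-2.0867  a^+=0.1054
step 6: x_pred=-2.7230  r=-1.0970  x^+=-3.3812  v^+=-2.0534  a^+=-0.0371
step 7: x_pred=-5.8511  r=2.7811  x^+=-4.1824  v^+=-1.8639  a^+=0.3242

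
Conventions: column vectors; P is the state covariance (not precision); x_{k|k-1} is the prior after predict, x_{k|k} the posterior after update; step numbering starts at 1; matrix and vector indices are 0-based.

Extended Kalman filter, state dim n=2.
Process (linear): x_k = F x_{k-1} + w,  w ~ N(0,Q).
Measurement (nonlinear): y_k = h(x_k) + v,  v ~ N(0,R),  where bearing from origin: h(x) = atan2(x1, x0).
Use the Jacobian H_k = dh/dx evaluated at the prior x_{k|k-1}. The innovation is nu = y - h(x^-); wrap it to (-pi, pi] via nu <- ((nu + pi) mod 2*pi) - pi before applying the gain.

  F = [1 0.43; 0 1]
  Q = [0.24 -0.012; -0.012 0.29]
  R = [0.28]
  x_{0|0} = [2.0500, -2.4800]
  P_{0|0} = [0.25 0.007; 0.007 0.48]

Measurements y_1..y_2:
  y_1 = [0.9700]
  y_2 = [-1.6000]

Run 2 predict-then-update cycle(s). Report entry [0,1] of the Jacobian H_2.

step 1: x^-=[0.9836, -2.4800]  P^-=[0.5848 0.2014; 0.2014 0.7700]  H_jac=[0.3484 0.1382]  S=[0.3851]  K=[0.6014; 0.4585]  nu=[2.1632]  x^+=[2.2845, -1.4881]  P^+=[0.4455 0.0952; 0.0952 0.6890]
step 2: x^-=[1.6446, -1.4881]  P^-=[0.8948 0.3795; 0.3795 0.9790]  H_jac=[0.3025 0.3343]  S=[0.5481]  K=[0.7254; 0.8067]  nu=[-0.8645]  x^+=[1.0175, -2.1855]  P^+=[0.6064 0.0588; 0.0588 0.6224]

H_jac[0,1] = 0.3343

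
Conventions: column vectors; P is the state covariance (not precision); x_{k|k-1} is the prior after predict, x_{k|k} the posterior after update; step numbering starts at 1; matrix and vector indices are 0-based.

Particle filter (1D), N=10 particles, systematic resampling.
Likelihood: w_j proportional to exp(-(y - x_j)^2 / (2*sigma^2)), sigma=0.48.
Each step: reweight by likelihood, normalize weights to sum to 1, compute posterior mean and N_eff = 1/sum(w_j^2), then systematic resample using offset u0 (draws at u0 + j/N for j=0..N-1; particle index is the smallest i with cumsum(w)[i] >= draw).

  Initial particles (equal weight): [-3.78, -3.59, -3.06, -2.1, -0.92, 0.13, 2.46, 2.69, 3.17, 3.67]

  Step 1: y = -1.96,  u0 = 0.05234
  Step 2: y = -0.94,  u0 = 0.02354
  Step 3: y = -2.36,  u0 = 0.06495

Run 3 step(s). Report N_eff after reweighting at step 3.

step 1: w=[0.0007, 0.0028, 0.0640, 0.8479, 0.0846, 0.0001, 0.0000, 0.0000, 0.0000, 0.0000]  mean=-2.0667  Neff=1.3696  idx=[2, 3, 3, 3, 3, 3, 3, 3, 3, 4]
step 2: w=[0.0000, 0.0377, 0.0377, 0.0377, 0.0377, 0.0377, 0.0377, 0.0377, 0.0377, 0.6984]  mean=-1.2759  Neff=2.0035  idx=[1, 4, 6, 9, 9, 9, 9, 9, 9, 9]
step 3: w=[0.3236, 0.3236, 0.3236, 0.0042, 0.0042, 0.0042, 0.0042, 0.0042, 0.0042, 0.0042]  mean=-2.0656  Neff=3.1816  idx=[0, 0, 0, 1, 1, 1, 2, 2, 2, 2]

N_eff = 3.1816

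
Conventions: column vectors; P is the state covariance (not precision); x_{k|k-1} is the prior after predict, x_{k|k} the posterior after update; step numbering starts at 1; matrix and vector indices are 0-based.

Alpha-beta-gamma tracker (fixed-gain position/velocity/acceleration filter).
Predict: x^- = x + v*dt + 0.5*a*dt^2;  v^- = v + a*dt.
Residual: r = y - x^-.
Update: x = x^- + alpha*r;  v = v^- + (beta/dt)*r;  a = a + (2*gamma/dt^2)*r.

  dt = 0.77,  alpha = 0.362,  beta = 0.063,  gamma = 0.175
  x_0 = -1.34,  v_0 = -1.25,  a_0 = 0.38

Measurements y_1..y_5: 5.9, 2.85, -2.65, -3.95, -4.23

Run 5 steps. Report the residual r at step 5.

step 1: x_pred=-2.1898  r=8.0898  x^+=0.7387  v^+=-0.2955  a^+=5.1556
step 2: x_pred=2.0395  r=0.8105  x^+=2.3329  v^+=3.7406  a^+=5.6340
step 3: x_pred=6.8834  r=-9.5334  x^+=3.4323  v^+=7.2988  a^+=0.0063
step 4: x_pred=9.0543  r=-13.0043  x^+=4.3467  v^+=6.2397  a^+=-7.6704
step 5: x_pred=6.8774  r=-11.1074  x^+=2.8565  v^+=-0.5753  a^+=-14.2273

resid = -11.1074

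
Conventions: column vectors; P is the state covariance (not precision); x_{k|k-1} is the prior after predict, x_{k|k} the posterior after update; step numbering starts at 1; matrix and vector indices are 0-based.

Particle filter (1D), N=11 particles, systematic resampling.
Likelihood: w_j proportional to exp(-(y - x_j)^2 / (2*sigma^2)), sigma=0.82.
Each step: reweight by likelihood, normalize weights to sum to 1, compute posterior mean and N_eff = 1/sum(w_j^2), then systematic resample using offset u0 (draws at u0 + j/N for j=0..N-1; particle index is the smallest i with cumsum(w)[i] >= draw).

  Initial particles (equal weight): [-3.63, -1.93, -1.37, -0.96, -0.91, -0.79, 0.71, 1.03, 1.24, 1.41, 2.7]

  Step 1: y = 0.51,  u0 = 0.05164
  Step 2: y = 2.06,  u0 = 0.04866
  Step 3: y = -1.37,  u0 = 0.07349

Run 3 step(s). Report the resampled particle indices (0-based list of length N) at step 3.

step 1: w=[0.0000, 0.0031, 0.0189, 0.0524, 0.0583, 0.0743, 0.2535, 0.2136, 0.1757, 0.1430, 0.0074]  mean=0.6454  Neff=5.7724  idx=[3, 5, 6, 6, 6, 7, 7, 8, 8, 9, 9]
step 2: w=[0.0003, 0.0005, 0.0592, 0.0592, 0.0592, 0.1042, 0.1042, 0.1391, 0.1391, 0.1675, 0.1675]  mean=1.1575  Neff=7.8702  idx=[2, 4, 5, 6, 7, 7, 8, 9, 9, 10, 10]
step 3: w=[0.2874, 0.2874, 0.0990, 0.0990, 0.0453, 0.0453, 0.0453, 0.0229, 0.0229, 0.0229, 0.0229]  mean=0.9094  Neff=5.1819  idx=[0, 0, 0, 1, 1, 1, 2, 3, 4, 6, 10]

resampled_idx = [0, 0, 0, 1, 1, 1, 2, 3, 4, 6, 10]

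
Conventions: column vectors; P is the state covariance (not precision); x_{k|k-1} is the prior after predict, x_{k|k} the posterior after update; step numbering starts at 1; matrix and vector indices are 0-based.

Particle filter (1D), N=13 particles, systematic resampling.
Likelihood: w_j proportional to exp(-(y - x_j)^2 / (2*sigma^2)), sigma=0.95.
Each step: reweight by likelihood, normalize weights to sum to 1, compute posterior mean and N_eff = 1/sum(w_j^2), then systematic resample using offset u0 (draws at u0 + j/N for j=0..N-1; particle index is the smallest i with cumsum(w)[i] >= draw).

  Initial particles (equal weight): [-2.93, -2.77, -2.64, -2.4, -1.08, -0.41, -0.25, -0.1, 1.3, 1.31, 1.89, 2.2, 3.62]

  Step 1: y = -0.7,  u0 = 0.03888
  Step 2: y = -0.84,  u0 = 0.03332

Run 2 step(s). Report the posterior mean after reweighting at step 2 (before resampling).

step 1: w=[0.0147, 0.0215, 0.0288, 0.0467, 0.2135, 0.2208, 0.2068, 0.1895, 0.0252, 0.0247, 0.0056, 0.0022, 0.0000]  mean=-0.6019  Neff=5.6184  idx=[2, 4, 4, 4, 5, 5, 5, 6, 6, 6, 7, 7, 8]
step 2: w=[0.0169, 0.0987, 0.0987, 0.0987, 0.0920, 0.0920, 0.0920, 0.0841, 0.0841, 0.0841, 0.0753, 0.0753, 0.0081]  mean=-0.5454  Neff=11.4242  idx=[1, 1, 2, 3, 4, 5, 5, 6, 7, 8, 9, 10, 11]

post_mean = -0.5454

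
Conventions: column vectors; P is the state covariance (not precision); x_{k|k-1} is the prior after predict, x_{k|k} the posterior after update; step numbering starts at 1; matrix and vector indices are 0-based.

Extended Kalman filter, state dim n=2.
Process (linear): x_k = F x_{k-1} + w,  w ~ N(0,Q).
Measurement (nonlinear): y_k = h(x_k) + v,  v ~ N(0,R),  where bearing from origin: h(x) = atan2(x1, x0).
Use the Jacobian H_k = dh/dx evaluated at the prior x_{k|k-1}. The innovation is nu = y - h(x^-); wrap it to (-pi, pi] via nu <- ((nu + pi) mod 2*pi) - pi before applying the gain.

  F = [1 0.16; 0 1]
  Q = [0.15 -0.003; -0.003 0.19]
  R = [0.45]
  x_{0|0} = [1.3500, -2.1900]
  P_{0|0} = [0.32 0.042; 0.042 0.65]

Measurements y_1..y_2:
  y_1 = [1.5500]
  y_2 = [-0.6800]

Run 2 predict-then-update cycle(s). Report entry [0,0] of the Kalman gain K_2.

step 1: x^-=[0.9996, -2.1900]  P^-=[0.5001 0.1430; 0.1430 0.8400]  H_jac=[0.3779 0.1725]  S=[0.5650]  K=[0.3781; 0.3521]  nu=[2.6926]  x^+=[2.0177, -1.2421]  P^+=[0.4193 0.0678; 0.0678 0.7700]
step 2: x^-=[1.8189, -1.2421]  P^-=[0.6107 0.1880; 0.1880 0.9600]  H_jac=[0.2560 0.3749]  S=[0.6611]  K=[0.3431; 0.6173]  nu=[-0.0809]  x^+=[1.7912, -1.2920]  P^+=[0.5329 0.0480; 0.0480 0.7081]

K[0,0] = 0.3431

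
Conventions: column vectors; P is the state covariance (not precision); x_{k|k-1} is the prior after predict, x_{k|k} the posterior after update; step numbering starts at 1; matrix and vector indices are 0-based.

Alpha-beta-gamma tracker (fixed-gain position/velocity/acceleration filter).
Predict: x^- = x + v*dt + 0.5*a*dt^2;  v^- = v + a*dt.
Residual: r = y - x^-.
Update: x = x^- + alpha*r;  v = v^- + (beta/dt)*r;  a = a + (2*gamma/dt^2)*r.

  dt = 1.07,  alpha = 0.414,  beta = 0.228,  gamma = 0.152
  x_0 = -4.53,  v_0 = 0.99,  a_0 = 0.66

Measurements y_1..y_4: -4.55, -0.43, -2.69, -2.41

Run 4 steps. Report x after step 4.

step 1: x_pred=-3.0929  r=-1.4571  x^+=-3.6961  v^+=1.3857  a^+=0.2731
step 2: x_pred=-2.0571  r=1.6271  x^+=-1.3835  v^+=2.0246  a^+=0.7051
step 3: x_pred=1.1865  r=-3.8765  x^+=-0.4183  v^+=1.9531  a^+=-0.3242
step 4: x_pred=1.4859  r=-3.8959  x^+=-0.1270  v^+=0.7761  a^+=-1.3586

x_post = -0.1270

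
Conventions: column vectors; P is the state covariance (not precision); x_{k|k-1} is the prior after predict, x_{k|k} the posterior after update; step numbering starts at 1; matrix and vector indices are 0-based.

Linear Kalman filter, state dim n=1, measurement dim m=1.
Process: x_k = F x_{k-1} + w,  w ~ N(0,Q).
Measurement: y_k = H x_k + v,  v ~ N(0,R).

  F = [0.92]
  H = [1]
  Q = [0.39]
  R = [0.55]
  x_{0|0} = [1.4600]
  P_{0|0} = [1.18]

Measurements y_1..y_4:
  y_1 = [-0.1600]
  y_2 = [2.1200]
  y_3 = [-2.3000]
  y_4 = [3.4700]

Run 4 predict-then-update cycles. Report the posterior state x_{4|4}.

x_post = [1.5736]

step 1: x^-=[1.3432]  P^-=[1.3888]  S=[1.9388]  K=[0.7163]  nu=[-1.5032]  x^+=[0.2664]  P^+=[0.3940]
step 2: x^-=[0.2451]  P^-=[0.7235]  S=[1.2735]  K=[0.5681]  nu=[1.8749]  x^+=[1.3103]  P^+=[0.3125]
step 3: x^-=[1.2054]  P^-=[0.6545]  S=[1.2045]  K=[0.5434]  nu=[-3.5054]  x^+=[-0.6993]  P^+=[0.2989]
step 4: x^-=[-0.6434]  P^-=[0.6429]  S=[1.1929]  K=[0.5390]  nu=[4.1134]  x^+=[1.5736]  P^+=[0.2964]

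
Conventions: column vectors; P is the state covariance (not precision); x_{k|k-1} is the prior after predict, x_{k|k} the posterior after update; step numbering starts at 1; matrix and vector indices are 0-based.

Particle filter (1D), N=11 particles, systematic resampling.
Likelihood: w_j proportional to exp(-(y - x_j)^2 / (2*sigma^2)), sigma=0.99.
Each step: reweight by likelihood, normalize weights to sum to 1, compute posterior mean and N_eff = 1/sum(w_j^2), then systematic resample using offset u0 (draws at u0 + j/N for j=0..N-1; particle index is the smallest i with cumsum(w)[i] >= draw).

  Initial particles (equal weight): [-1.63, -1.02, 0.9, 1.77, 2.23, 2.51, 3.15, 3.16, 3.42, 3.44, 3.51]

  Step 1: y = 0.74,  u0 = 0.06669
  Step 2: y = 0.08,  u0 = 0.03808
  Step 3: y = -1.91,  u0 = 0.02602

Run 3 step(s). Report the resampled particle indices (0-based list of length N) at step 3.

step 1: w=[0.0225, 0.0814, 0.3904, 0.2302, 0.1274, 0.0800, 0.0204, 0.0199, 0.0101, 0.0096, 0.0079]  mean=1.3467  Neff=4.2327  idx=[1, 2, 2, 2, 2, 3, 3, 3, 4, 5, 8]
step 2: w=[0.1277, 0.1680, 0.1680, 0.1680, 0.1680, 0.0551, 0.0551, 0.0551, 0.0224, 0.0116, 0.0008]  mean=0.8493  Neff=7.1957  idx=[0, 1, 1, 2, 2, 3, 3, 4, 4, 6, 7]
step 3: w=[0.8221, 0.0219, 0.0219, 0.0219, 0.0219, 0.0219, 0.0219, 0.0219, 0.0219, 0.0012, 0.0012]  mean=-0.6763  Neff=1.4712  idx=[0, 0, 0, 0, 0, 0, 0, 0, 0, 2, 6]

resampled_idx = [0, 0, 0, 0, 0, 0, 0, 0, 0, 2, 6]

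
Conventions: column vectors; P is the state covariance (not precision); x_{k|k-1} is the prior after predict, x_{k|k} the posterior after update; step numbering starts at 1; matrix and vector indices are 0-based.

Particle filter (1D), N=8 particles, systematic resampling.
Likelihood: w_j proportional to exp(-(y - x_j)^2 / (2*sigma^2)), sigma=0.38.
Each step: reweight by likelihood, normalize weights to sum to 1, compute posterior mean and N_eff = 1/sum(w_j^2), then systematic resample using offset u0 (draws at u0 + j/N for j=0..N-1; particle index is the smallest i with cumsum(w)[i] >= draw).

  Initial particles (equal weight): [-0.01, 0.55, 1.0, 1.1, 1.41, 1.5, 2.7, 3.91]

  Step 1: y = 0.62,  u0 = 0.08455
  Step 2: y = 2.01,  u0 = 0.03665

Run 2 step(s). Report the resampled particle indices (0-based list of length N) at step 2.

step 1: w=[0.1022, 0.3970, 0.2449, 0.1818, 0.0465, 0.0276, 0.0000, 0.0000]  mean=0.7693  Neff=3.7882  idx=[0, 1, 1, 1, 2, 2, 3, 4]
step 2: w=[0.0000, 0.0015, 0.0015, 0.0015, 0.0723, 0.0723, 0.1405, 0.7104]  mean=1.3032  Neff=1.8697  idx=[4, 6, 6, 7, 7, 7, 7, 7]

resampled_idx = [4, 6, 6, 7, 7, 7, 7, 7]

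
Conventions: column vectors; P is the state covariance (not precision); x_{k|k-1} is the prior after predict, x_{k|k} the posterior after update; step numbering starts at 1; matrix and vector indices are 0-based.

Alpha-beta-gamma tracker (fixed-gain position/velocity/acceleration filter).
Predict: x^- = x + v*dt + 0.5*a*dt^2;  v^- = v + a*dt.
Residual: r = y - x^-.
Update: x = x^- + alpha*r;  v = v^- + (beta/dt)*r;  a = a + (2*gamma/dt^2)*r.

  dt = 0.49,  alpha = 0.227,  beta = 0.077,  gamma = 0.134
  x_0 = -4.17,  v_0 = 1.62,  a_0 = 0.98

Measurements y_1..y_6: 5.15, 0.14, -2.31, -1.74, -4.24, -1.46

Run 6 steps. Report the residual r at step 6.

resid = -4.6027

step 1: x_pred=-3.2586  r=8.4086  x^+=-1.3498  v^+=3.4215  a^+=10.3656
step 2: x_pred=1.5711  r=-1.4311  x^+=1.2463  v^+=8.2758  a^+=8.7682
step 3: x_pred=6.3540  r=-8.6640  x^+=4.3873  v^+=11.2107  a^+=-0.9026
step 4: x_pred=9.7722  r=-11.5122  x^+=7.1589  v^+=8.9594  a^+=-13.7526
step 5: x_pred=9.8980  r=-14.1380  x^+=6.6887  v^+=-0.0011  a^+=-29.5335
step 6: x_pred=3.1427  r=-4.6027  x^+=2.0979  v^+=-15.1957  a^+=-34.6710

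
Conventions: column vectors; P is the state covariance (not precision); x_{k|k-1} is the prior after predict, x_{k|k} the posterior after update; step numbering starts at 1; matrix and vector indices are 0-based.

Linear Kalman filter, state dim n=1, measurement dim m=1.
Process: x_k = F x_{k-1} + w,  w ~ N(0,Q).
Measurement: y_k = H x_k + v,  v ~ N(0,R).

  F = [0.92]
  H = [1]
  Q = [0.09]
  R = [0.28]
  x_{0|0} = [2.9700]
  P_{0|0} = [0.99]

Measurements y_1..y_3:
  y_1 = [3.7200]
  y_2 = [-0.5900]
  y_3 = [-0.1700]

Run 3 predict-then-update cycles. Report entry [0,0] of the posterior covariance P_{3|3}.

P_post[0,0] = 0.1189

step 1: x^-=[2.7324]  P^-=[0.9279]  S=[1.2079]  K=[0.7682]  nu=[0.9876]  x^+=[3.4911]  P^+=[0.2151]
step 2: x^-=[3.2118]  P^-=[0.2721]  S=[0.5521]  K=[0.4928]  nu=[-3.8018]  x^+=[1.3382]  P^+=[0.1380]
step 3: x^-=[1.2312]  P^-=[0.2068]  S=[0.4868]  K=[0.4248]  nu=[-1.4012]  x^+=[0.6360]  P^+=[0.1189]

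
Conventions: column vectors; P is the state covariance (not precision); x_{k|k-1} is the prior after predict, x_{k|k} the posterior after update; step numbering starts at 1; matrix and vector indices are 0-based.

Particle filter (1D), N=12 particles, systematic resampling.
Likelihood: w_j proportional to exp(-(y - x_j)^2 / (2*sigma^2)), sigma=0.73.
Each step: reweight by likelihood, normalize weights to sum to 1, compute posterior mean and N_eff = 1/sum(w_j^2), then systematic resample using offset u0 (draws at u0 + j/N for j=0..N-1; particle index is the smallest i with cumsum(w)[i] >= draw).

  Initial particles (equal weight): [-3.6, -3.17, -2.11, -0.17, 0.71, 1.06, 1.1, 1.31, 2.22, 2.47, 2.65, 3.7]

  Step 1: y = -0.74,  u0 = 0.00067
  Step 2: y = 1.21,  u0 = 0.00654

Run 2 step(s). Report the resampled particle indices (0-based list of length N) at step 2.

resampled_idx = [2, 3, 5, 6, 8, 9, 10, 10, 10, 11, 11, 11]

step 1: w=[0.0004, 0.0034, 0.1479, 0.6345, 0.1197, 0.0412, 0.0359, 0.0167, 0.0002, 0.0001, 0.0000, 0.0000]  mean=-0.2414  Neff=2.2619  idx=[1, 2, 3, 3, 3, 3, 3, 3, 3, 3, 4, 5]
step 2: w=[0.0000, 0.0000, 0.0539, 0.0539, 0.0539, 0.0539, 0.0539, 0.0539, 0.0539, 0.0539, 0.2543, 0.3148]  mean=0.4410  Neff=5.3477  idx=[2, 3, 5, 6, 8, 9, 10, 10, 10, 11, 11, 11]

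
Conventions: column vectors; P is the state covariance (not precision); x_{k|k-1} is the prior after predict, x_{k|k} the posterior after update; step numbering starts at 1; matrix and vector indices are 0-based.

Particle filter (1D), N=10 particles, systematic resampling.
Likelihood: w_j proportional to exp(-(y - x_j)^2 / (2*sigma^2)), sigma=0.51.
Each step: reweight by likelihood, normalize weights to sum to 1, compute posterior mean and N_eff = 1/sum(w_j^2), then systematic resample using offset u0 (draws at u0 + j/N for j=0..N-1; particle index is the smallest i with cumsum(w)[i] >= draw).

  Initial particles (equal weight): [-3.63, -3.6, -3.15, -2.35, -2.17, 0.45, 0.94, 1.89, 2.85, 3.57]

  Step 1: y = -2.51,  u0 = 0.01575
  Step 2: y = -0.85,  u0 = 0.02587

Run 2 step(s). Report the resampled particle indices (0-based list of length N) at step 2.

resampled_idx = [3, 4, 5, 6, 7, 7, 8, 8, 9, 9]

step 1: w=[0.0374, 0.0425, 0.1896, 0.3968, 0.3337, 0.0000, 0.0000, 0.0000, 0.0000, 0.0000]  mean=-2.5426  Neff=3.2470  idx=[0, 2, 2, 3, 3, 3, 3, 4, 4, 4]
step 2: w=[0.0000, 0.0002, 0.0002, 0.0836, 0.0836, 0.0836, 0.0836, 0.2217, 0.2217, 0.2217]  mean=-2.2307  Neff=5.6998  idx=[3, 4, 5, 6, 7, 7, 8, 8, 9, 9]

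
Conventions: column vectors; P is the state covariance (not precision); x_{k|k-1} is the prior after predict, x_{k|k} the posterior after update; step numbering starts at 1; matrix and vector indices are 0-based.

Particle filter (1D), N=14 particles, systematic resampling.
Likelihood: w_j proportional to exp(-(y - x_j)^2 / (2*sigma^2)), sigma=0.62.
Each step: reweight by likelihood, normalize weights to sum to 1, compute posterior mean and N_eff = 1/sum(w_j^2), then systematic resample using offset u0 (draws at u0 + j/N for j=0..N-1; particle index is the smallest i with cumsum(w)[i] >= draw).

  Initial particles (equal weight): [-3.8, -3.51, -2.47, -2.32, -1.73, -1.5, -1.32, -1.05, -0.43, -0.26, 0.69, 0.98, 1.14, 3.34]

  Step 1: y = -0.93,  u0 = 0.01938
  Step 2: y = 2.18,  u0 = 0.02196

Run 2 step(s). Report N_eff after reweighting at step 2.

step 1: w=[0.0000, 0.0000, 0.0105, 0.0186, 0.1001, 0.1508, 0.1888, 0.2259, 0.1663, 0.1284, 0.0076, 0.0020, 0.0009, 0.0000]  mean=-1.0520  Neff=6.0935  idx=[3, 4, 5, 5, 6, 6, 6, 7, 7, 7, 8, 8, 9, 9]
step 2: w=[0.0000, 0.0000, 0.0000, 0.0000, 0.0001, 0.0001, 0.0001, 0.0011, 0.0011, 0.0011, 0.1229, 0.1229, 0.3753, 0.3753]  mean=-0.3048  Neff=3.2062  idx=[10, 10, 11, 11, 12, 12, 12, 12, 12, 13, 13, 13, 13, 13]

N_eff = 3.2062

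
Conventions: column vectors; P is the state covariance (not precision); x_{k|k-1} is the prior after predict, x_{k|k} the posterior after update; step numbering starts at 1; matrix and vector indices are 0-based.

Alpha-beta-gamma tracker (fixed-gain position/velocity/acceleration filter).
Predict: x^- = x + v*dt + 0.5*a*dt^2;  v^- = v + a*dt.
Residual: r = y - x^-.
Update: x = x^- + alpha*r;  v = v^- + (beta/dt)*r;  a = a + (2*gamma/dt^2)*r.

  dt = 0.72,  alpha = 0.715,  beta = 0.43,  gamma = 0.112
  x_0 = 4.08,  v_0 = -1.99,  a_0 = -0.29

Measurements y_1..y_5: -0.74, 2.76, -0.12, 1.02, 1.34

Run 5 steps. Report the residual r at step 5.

step 1: x_pred=2.5720  r=-3.3120  x^+=0.2039  v^+=-4.1768  a^+=-1.7211
step 2: x_pred=-3.2495  r=6.0095  x^+=1.0473  v^+=-1.8270  a^+=0.8756
step 3: x_pred=-0.0412  r=-0.0788  x^+=-0.0975  v^+=-1.2437  a^+=0.8415
step 4: x_pred=-0.7749  r=1.7949  x^+=0.5085  v^+=0.4342  a^+=1.6171
step 5: x_pred=1.2402  r=0.0998  x^+=1.3116  v^+=1.6581  a^+=1.6602

resid = 0.0998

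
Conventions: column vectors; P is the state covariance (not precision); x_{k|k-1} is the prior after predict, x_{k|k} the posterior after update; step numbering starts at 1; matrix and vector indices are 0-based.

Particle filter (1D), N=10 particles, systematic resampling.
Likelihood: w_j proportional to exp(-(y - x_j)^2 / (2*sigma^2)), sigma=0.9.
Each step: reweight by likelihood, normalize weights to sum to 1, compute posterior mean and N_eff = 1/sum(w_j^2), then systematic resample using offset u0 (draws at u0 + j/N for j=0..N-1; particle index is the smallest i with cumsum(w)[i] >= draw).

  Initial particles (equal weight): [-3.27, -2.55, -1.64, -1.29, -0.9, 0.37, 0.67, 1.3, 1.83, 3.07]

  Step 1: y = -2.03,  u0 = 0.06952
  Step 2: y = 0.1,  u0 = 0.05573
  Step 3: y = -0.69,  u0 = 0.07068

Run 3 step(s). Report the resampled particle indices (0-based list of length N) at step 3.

step 1: w=[0.1155, 0.2524, 0.2716, 0.2127, 0.1356, 0.0085, 0.0033, 0.0003, 0.0000, 0.0000]  mean=-1.8573  Neff=4.6612  idx=[0, 1, 1, 2, 2, 2, 3, 3, 4, 4]
step 2: w=[0.0004, 0.0060, 0.0060, 0.0709, 0.0709, 0.0709, 0.1395, 0.1395, 0.2479, 0.2479]  mean=-1.1871  Neff=5.6498  idx=[3, 5, 6, 6, 7, 8, 8, 9, 9, 9]
step 3: w=[0.0681, 0.0681, 0.0952, 0.0952, 0.0952, 0.1157, 0.1157, 0.1157, 0.1157, 0.1157]  mean=-1.1121  Neff=9.6774  idx=[1, 2, 3, 4, 5, 6, 7, 8, 8, 9]

resampled_idx = [1, 2, 3, 4, 5, 6, 7, 8, 8, 9]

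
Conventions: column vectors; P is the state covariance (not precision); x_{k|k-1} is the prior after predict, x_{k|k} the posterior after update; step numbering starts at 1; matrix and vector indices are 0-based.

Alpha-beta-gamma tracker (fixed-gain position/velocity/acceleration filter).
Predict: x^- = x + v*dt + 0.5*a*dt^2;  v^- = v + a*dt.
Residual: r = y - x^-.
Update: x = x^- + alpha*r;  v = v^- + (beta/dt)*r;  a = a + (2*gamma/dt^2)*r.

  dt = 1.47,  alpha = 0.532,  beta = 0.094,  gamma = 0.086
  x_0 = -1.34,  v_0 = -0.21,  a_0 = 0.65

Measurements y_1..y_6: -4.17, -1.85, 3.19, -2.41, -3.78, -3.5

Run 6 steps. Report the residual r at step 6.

resid = -5.2272

step 1: x_pred=-0.9464  r=-3.2236  x^+=-2.6614  v^+=0.5394  a^+=0.3934
step 2: x_pred=-1.4434  r=-0.4066  x^+=-1.6597  v^+=1.0917  a^+=0.3611
step 3: x_pred=0.3352  r=2.8548  x^+=1.8539  v^+=1.8050  a^+=0.5883
step 4: x_pred=5.1429  r=-7.5529  x^+=1.1247  v^+=2.1868  a^+=-0.0129
step 5: x_pred=4.3254  r=-8.1054  x^+=0.0133  v^+=1.6495  a^+=-0.6581
step 6: x_pred=1.7272  r=-5.2272  x^+=-1.0537  v^+=0.3479  a^+=-1.0741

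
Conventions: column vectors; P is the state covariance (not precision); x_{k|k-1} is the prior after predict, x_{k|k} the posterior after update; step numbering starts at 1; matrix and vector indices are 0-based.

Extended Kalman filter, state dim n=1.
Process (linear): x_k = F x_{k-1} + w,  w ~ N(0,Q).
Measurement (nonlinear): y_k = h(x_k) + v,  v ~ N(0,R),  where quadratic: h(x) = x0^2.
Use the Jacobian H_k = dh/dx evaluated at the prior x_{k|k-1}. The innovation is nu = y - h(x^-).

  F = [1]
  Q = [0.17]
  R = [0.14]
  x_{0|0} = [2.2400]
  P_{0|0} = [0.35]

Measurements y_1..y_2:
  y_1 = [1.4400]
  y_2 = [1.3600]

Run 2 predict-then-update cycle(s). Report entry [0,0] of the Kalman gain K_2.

step 1: x^-=[2.2400]  P^-=[0.5200]  H_jac=[4.4800]  S=[10.5766]  K=[0.2203]  nu=[-3.5776]  x^+=[1.4520]  P^+=[0.0069]
step 2: x^-=[1.4520]  P^-=[0.1769]  H_jac=[2.9040]  S=[1.6317]  K=[0.3148]  nu=[-0.7483]  x^+=[1.2164]  P^+=[0.0152]

K[0,0] = 0.3148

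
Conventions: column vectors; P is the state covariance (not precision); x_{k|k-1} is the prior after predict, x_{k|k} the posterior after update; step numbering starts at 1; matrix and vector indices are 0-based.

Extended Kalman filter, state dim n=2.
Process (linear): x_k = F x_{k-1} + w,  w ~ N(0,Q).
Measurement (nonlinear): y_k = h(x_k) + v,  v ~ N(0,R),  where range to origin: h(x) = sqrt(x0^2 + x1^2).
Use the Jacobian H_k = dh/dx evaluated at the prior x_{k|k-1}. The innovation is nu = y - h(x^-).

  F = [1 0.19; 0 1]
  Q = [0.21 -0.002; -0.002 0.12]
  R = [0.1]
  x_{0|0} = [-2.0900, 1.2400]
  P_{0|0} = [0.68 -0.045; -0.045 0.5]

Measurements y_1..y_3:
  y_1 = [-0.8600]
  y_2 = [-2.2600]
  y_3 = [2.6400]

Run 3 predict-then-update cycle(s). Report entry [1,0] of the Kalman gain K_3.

K[1,0] = -0.6395

step 1: x^-=[-1.8544, 1.2400]  P^-=[0.8910 0.0480; 0.0480 0.6200]  H_jac=[-0.8313 0.5559]  S=[0.8629]  K=[-0.8274; 0.3532]  nu=[-3.0908]  x^+=[0.7029, 0.1485]  P^+=[0.3002 0.3001; 0.3001 0.5124]
step 2: x^-=[0.7311, 0.1485]  P^-=[0.6428 0.3955; 0.3955 0.6324]  H_jac=[0.9800 0.1990]  S=[0.8966]  K=[0.7903; 0.5726]  nu=[-3.0061]  x^+=[-1.6446, -1.5729]  P^+=[0.0827 -0.0103; -0.0103 0.3384]
step 3: x^-=[-1.9435, -1.5729]  P^-=[0.3010 0.0520; 0.0520 0.4584]  H_jac=[-0.7773 -0.6291]  S=[0.5142]  K=[-0.5187; -0.6395]  nu=[0.1398]  x^+=[-2.0160, -1.6623]  P^+=[0.1627 -0.1186; -0.1186 0.2481]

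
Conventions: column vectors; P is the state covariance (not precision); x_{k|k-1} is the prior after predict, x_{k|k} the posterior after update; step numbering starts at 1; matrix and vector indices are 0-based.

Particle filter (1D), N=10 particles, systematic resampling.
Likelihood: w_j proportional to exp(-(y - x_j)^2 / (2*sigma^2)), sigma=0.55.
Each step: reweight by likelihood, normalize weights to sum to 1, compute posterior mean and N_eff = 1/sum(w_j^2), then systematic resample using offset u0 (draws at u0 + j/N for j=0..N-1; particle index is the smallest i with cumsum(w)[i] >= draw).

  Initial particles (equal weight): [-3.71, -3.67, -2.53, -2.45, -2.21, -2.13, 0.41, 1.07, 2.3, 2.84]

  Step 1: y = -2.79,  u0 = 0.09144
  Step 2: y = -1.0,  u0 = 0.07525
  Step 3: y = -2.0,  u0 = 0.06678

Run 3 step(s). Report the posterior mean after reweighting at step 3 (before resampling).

post_mean = -2.2082

step 1: w=[0.0747, 0.0841, 0.2705, 0.2499, 0.1735, 0.1473, 0.0000, 0.0000, 0.0000, 0.0000]  mean=-2.5796  Neff=4.9978  idx=[1, 2, 2, 2, 3, 3, 4, 4, 5, 5]
step 2: w=[0.0000, 0.0383, 0.0383, 0.0383, 0.0568, 0.0568, 0.1632, 0.1632, 0.2224, 0.2224]  mean=-2.2385  Neff=6.1304  idx=[2, 5, 6, 6, 7, 8, 8, 8, 9, 9]
step 3: w=[0.0699, 0.0795, 0.1034, 0.1034, 0.1034, 0.1081, 0.1081, 0.1081, 0.1081, 0.1081]  mean=-2.2082  Neff=9.8340  idx=[0, 2, 3, 4, 5, 5, 6, 7, 8, 9]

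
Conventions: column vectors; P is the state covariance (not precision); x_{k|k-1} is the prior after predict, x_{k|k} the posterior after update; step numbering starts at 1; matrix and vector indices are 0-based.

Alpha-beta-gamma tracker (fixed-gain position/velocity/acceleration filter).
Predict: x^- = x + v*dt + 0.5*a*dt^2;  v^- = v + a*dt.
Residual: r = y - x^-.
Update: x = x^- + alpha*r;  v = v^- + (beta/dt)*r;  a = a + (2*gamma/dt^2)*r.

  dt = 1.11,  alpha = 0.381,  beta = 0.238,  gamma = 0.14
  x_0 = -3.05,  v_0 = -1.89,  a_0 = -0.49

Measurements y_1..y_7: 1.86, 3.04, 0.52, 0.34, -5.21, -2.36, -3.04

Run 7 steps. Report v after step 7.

step 1: x_pred=-5.4498  r=7.3098  x^+=-2.6647  v^+=-0.8666  a^+=1.1712
step 2: x_pred=-2.9051  r=5.9451  x^+=-0.6400  v^+=1.7081  a^+=2.5222
step 3: x_pred=2.8098  r=-2.2898  x^+=1.9374  v^+=4.0169  a^+=2.0019
step 4: x_pred=7.6294  r=-7.2894  x^+=4.8521  v^+=4.6760  a^+=0.3453
step 5: x_pred=10.2552  r=-15.4652  x^+=4.3630  v^+=1.7433  a^+=-3.1692
step 6: x_pred=4.3457  r=-6.7057  x^+=1.7908  v^+=-3.2123  a^+=-4.6931
step 7: x_pred=-4.6660  r=1.6260  x^+=-4.0465  v^+=-8.0730  a^+=-4.3236

v_post = -8.0730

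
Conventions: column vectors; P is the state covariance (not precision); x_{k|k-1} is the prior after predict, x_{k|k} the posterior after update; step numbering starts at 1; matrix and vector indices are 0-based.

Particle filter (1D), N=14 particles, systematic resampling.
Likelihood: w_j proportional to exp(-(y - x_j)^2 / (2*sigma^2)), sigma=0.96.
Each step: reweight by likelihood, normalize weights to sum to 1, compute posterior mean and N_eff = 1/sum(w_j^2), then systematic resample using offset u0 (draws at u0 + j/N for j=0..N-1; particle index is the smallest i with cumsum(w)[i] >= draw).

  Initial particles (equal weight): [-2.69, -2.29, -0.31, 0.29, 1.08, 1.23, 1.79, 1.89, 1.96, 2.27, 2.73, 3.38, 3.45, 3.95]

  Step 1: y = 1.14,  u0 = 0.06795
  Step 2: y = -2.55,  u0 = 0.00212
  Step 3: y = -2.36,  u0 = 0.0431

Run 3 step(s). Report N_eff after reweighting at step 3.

step 1: w=[0.0001, 0.0003, 0.0523, 0.1107, 0.1634, 0.1630, 0.1302, 0.1207, 0.1137, 0.0819, 0.0415, 0.0108, 0.0091, 0.0023]  mean=1.4522  Neff=8.2386  idx=[3, 3, 4, 4, 5, 5, 6, 6, 7, 7, 8, 8, 9, 12]
step 2: w=[0.4534, 0.4534, 0.0283, 0.0283, 0.0155, 0.0155, 0.0013, 0.0013, 0.0008, 0.0008, 0.0006, 0.0006, 0.0001, 0.0000]  mean=0.3726  Neff=2.4199  idx=[0, 0, 0, 0, 0, 0, 0, 1, 1, 1, 1, 1, 1, 2]
step 3: w=[0.0765, 0.0765, 0.0765, 0.0765, 0.0765, 0.0765, 0.0765, 0.0765, 0.0765, 0.0765, 0.0765, 0.0765, 0.0765, 0.0056]  mean=0.2944  Neff=13.1420  idx=[0, 1, 2, 3, 4, 5, 6, 7, 8, 8, 9, 10, 11, 12]

N_eff = 13.1420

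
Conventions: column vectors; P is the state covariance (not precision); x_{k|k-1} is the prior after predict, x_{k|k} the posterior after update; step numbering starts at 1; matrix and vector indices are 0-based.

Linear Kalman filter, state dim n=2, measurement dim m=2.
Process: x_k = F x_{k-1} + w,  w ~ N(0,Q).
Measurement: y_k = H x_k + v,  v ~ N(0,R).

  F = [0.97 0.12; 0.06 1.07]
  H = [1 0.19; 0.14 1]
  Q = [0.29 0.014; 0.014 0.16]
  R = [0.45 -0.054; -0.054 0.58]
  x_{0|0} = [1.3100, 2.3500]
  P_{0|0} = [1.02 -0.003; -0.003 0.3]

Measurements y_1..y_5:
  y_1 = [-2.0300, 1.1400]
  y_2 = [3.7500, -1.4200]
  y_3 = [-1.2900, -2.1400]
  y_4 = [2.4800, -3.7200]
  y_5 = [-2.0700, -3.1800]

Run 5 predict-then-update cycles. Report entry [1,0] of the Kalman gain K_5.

K[1,0] = 0.0465

step 1: x^-=[1.5527, 2.5931]  P^-=[1.2533 0.1087; 0.1087 0.5068]  S=[1.7630 0.3294; 0.3294 1.1418]  K=[0.7147 0.0428; 0.0326 0.4478]  nu=[-4.0754, -1.6705]  x^+=[-1.4312, 1.7121]  P^+=[0.3307 -0.0601; -0.0601 0.2663]
step 2: x^-=[-1.1829, 1.7461]  P^-=[0.5910 0.0046; 0.0046 0.4584]  S=[1.0593 0.1206; 0.1206 1.0513]  K=[0.5566 0.0193; 0.0374 0.4324]  nu=[4.6011, -3.0005]  x^+=[1.3201, 0.6207]  P^+=[0.2599 -0.0553; -0.0553 0.2565]
step 3: x^-=[1.3550, 0.7434]  P^-=[0.5254 0.0043; 0.0043 0.4475]  S=[0.9932 0.1090; 0.1090 1.0390]  K=[0.5277 0.0196; 0.0431 0.4268]  nu=[-2.7862, -3.0731]  x^+=[-0.1754, -0.6882]  P^+=[0.2462 -0.0516; -0.0516 0.2524]
step 4: x^-=[-0.2527, -0.7469]  P^-=[0.5133 0.0068; 0.0068 0.4433]  S=[0.9819 0.1091; 0.1091 1.0352]  K=[0.5217 0.0210; 0.0456 0.4243]  nu=[2.8746, -2.9377]  x^+=[1.1853, -1.8623]  P^+=[0.2431 -0.0500; -0.0500 0.2506]
step 5: x^-=[0.9263, -1.9216]  P^-=[0.5107 0.0081; 0.0081 0.4414]  S=[0.9797 0.1096; 0.1096 1.0337]  K=[0.5204 0.0218; 0.0465 0.4232]  nu=[-2.6312, -1.3881]  x^+=[-0.4733, -2.6313]  P^+=[0.2424 -0.0494; -0.0494 0.2499]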